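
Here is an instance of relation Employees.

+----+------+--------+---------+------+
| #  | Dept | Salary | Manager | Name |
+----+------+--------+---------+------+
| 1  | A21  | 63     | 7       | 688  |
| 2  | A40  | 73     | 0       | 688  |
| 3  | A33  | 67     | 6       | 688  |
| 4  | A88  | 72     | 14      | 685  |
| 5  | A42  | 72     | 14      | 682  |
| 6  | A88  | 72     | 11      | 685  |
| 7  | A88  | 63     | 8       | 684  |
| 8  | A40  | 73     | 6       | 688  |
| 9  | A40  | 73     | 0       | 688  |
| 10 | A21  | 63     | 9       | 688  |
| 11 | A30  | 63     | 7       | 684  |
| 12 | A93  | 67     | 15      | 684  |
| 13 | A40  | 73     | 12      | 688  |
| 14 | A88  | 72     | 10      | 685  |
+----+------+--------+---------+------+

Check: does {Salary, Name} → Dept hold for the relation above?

(Salary=63, Name=688): rows 1, 10 → Dept = A21, A21 ✓
(Salary=73, Name=688): rows 2, 8, 9, 13 → Dept = A40, A40, A40, A40 ✓
(Salary=67, Name=688): row 3 → Dept = A33 ✓
(Salary=72, Name=685): rows 4, 6, 14 → Dept = A88, A88, A88 ✓
(Salary=72, Name=682): row 5 → Dept = A42 ✓
(Salary=63, Name=684): rows 7, 11 → Dept takes values {A88, A30} — violation
(Salary=67, Name=684): row 12 → Dept = A93 ✓
Two rows agree on {Salary, Name} but differ on Dept, so {Salary, Name} → Dept does not hold.

No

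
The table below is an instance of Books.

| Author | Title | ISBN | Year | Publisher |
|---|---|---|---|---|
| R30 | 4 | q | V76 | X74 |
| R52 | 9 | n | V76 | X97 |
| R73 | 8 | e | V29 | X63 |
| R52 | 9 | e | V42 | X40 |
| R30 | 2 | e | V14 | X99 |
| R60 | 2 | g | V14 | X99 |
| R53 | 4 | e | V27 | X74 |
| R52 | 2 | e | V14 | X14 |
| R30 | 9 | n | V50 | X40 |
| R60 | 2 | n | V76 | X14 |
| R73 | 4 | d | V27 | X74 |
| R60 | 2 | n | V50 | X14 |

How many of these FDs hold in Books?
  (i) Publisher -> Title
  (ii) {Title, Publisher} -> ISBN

1

(i) Publisher -> Title: every LHS value maps to a single RHS value — holds.
(ii) {Title, Publisher} -> ISBN: (Title=4, Publisher=X74): 3 rows → ISBN takes values {q, e, d} — violation; (Title=9, Publisher=X40): 2 rows → ISBN takes values {e, n} — violation; (Title=2, Publisher=X99): 2 rows → ISBN takes values {e, g} — violation; (Title=2, Publisher=X14): 3 rows → ISBN takes values {e, n} — violation — fails.
1 of the 2 dependencies holds.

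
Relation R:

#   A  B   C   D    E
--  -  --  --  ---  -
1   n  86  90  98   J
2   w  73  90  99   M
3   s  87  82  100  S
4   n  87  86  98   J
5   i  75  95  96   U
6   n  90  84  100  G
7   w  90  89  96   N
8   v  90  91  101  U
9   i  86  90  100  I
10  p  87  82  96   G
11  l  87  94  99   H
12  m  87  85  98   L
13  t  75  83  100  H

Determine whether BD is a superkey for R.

No

Rows 4 and 12 have the same BD value (B=87, D=98) but are distinct tuples, so BD does not determine every attribute — not a superkey.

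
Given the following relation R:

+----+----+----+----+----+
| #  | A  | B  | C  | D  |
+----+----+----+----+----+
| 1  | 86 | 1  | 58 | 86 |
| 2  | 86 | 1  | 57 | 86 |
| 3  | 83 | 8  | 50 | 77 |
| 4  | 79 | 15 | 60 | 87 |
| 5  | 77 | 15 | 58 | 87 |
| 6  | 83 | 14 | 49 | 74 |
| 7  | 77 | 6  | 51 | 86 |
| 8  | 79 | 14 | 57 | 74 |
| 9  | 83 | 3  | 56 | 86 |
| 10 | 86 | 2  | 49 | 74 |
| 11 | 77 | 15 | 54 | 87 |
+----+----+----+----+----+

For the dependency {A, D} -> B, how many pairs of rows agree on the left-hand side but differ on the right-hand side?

0

(A=86, D=86): all 2 rows agree on B — 0 pairs.
(A=77, D=87): all 2 rows agree on B — 0 pairs.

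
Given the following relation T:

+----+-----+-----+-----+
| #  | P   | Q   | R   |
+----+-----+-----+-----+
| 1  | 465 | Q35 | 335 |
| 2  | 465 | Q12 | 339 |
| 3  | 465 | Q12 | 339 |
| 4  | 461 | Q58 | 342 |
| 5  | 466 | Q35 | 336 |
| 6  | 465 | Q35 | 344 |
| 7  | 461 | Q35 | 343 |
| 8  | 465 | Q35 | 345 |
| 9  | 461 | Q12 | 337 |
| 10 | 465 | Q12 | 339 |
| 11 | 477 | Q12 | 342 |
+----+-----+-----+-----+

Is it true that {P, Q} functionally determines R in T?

No

(P=465, Q=Q35): rows 1, 6, 8 → R takes values {335, 344, 345} — violation
(P=465, Q=Q12): rows 2, 3, 10 → R = 339, 339, 339 ✓
(P=461, Q=Q58): row 4 → R = 342 ✓
(P=466, Q=Q35): row 5 → R = 336 ✓
(P=461, Q=Q35): row 7 → R = 343 ✓
(P=461, Q=Q12): row 9 → R = 337 ✓
(P=477, Q=Q12): row 11 → R = 342 ✓
Two rows agree on {P, Q} but differ on R, so {P, Q} → R does not hold.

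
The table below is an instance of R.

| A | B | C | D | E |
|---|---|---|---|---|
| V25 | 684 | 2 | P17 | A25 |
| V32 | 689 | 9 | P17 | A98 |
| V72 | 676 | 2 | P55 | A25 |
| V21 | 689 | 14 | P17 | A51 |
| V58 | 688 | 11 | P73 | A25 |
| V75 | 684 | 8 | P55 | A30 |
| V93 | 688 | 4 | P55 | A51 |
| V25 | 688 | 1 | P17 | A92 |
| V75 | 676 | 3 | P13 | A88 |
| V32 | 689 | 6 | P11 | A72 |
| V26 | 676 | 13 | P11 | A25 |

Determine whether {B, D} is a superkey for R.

No

Two distinct rows share (B=689, D=P17), so {B, D} does not determine every attribute — not a superkey.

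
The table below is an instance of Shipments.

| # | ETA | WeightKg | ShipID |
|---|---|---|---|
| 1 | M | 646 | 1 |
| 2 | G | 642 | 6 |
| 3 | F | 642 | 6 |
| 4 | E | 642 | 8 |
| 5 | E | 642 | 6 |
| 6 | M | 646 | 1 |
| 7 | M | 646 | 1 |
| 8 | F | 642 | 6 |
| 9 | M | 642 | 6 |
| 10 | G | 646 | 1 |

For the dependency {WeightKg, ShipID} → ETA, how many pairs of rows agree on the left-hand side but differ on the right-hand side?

12

(WeightKg=646, ShipID=1): violating pairs (1,10), (6,10), (7,10) — 3 pairs.
(WeightKg=642, ShipID=6): violating pairs (2,3), (2,5), (2,8), (2,9), (3,5), (3,9), (5,8), (5,9), (8,9) — 9 pairs.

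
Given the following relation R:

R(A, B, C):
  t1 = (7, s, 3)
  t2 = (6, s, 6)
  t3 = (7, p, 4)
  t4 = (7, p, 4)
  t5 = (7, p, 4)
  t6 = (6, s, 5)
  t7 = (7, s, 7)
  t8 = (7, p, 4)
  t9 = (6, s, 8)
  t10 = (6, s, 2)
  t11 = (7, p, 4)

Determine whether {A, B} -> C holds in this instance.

(A=7, B=s): rows 1, 7 → C takes values {3, 7} — violation
(A=6, B=s): rows 2, 6, 9, 10 → C takes values {6, 5, 8, 2} — violation
(A=7, B=p): rows 3, 4, 5, 8, 11 → C = 4, 4, 4, 4, 4 ✓
Two rows agree on {A, B} but differ on C, so {A, B} -> C does not hold.

No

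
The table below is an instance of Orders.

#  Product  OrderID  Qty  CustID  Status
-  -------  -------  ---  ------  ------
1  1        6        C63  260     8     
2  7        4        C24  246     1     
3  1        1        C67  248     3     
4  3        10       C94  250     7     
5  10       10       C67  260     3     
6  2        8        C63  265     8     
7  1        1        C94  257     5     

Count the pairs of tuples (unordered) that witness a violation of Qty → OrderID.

3

Qty=C63: violating pairs (1,6) — 1 pair.
Qty=C67: violating pairs (3,5) — 1 pair.
Qty=C94: violating pairs (4,7) — 1 pair.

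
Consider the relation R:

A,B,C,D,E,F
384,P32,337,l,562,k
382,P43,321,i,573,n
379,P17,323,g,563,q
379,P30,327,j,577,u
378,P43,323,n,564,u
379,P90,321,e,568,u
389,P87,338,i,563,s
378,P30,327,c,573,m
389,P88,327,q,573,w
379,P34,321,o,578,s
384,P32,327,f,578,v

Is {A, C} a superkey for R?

No

Two distinct rows share (A=379, C=321), so {A, C} does not determine every attribute — not a superkey.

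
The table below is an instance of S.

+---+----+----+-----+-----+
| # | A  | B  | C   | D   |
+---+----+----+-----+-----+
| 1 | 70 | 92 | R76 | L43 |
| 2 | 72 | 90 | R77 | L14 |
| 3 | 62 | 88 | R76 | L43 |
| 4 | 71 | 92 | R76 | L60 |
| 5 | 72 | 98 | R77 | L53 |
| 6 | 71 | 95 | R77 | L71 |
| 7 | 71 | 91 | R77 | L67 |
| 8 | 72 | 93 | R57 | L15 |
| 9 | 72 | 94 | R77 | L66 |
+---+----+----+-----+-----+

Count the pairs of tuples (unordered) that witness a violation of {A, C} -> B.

4

(A=72, C=R77): violating pairs (2,5), (2,9), (5,9) — 3 pairs.
(A=71, C=R77): violating pairs (6,7) — 1 pair.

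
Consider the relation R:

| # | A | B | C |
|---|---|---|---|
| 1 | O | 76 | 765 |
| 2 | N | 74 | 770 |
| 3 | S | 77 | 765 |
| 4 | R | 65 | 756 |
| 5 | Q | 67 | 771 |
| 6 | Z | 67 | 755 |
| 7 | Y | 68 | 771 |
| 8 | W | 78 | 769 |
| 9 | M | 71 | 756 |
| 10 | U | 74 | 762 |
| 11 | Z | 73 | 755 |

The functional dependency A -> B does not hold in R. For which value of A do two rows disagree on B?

Z

A=O: row 1 → B = 76 ✓
A=N: row 2 → B = 74 ✓
A=S: row 3 → B = 77 ✓
A=R: row 4 → B = 65 ✓
A=Q: row 5 → B = 67 ✓
A=Z: rows 6, 11 → B takes values {67, 73} — violation
A=Y: row 7 → B = 68 ✓
A=W: row 8 → B = 78 ✓
A=M: row 9 → B = 71 ✓
A=U: row 10 → B = 74 ✓
The only A value with inconsistent B is A=Z.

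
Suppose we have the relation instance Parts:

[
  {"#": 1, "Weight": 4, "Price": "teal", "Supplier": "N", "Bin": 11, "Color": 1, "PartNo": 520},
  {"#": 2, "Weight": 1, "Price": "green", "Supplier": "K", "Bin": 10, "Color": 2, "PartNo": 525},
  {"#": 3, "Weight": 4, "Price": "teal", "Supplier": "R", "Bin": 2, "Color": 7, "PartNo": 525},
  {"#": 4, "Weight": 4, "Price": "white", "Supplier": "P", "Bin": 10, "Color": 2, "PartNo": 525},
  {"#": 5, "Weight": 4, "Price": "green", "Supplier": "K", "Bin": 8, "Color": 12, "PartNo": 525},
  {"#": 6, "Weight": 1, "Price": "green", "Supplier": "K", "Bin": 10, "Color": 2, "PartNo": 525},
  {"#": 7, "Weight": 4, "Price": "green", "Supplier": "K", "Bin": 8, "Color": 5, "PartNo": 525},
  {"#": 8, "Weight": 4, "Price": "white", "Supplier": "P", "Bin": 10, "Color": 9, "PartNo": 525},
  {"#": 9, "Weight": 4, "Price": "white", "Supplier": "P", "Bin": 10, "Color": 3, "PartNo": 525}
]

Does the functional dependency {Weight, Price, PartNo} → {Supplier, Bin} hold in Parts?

(Weight=4, Price=teal, PartNo=520): row 1 → {Supplier,Bin} = (N, 11) ✓
(Weight=1, Price=green, PartNo=525): rows 2, 6 → {Supplier,Bin} = (K, 10), (K, 10) ✓
(Weight=4, Price=teal, PartNo=525): row 3 → {Supplier,Bin} = (R, 2) ✓
(Weight=4, Price=white, PartNo=525): rows 4, 8, 9 → {Supplier,Bin} = (P, 10), (P, 10), (P, 10) ✓
(Weight=4, Price=green, PartNo=525): rows 5, 7 → {Supplier,Bin} = (K, 8), (K, 8) ✓
Every {Weight, Price, PartNo} value is associated with a single {Supplier, Bin} value, so {Weight, Price, PartNo} → {Supplier, Bin} holds.

Yes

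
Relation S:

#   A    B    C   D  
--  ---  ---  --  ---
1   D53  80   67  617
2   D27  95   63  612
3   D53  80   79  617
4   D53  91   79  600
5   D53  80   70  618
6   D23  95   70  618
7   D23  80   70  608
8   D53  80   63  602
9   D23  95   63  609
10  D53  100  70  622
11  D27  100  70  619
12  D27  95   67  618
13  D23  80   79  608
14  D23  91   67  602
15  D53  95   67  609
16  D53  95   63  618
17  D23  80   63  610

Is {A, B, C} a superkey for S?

Yes

All 17 rows have distinct {A, B, C} values, so {A, B, C} → (all attributes) holds and {A, B, C} is a superkey.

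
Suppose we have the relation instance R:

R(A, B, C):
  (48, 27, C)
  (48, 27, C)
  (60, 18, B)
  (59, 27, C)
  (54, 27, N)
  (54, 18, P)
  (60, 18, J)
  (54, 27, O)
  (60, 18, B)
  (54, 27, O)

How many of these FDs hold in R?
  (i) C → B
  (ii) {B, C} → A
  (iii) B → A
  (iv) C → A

(i) C → B: every LHS value maps to a single RHS value — holds.
(ii) {B, C} → A: (B=27, C=C): 3 rows → A takes values {48, 59} — violation — fails.
(iii) B → A: B=27: 6 rows → A takes values {48, 59, 54} — violation; B=18: 4 rows → A takes values {60, 54} — violation — fails.
(iv) C → A: C=C: 3 rows → A takes values {48, 59} — violation — fails.
1 of the 4 dependencies holds.

1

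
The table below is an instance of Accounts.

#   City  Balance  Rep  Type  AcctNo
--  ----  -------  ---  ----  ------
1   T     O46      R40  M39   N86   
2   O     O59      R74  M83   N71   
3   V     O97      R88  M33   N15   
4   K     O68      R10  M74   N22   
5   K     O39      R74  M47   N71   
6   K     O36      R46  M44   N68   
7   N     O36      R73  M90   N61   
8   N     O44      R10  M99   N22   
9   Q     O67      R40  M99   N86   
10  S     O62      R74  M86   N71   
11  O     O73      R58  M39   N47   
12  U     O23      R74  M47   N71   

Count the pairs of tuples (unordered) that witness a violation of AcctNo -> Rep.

0

AcctNo=N86: all 2 rows agree on Rep — 0 pairs.
AcctNo=N71: all 4 rows agree on Rep — 0 pairs.
AcctNo=N22: all 2 rows agree on Rep — 0 pairs.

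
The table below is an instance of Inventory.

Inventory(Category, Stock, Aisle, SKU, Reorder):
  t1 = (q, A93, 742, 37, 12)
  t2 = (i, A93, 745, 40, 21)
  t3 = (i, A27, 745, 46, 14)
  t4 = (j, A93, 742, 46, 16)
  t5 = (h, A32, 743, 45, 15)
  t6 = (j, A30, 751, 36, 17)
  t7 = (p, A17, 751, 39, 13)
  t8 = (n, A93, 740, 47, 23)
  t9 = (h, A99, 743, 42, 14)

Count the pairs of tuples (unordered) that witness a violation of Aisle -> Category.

Aisle=742: violating pairs (1,4) — 1 pair.
Aisle=745: all 2 rows agree on Category — 0 pairs.
Aisle=743: all 2 rows agree on Category — 0 pairs.
Aisle=751: violating pairs (6,7) — 1 pair.

2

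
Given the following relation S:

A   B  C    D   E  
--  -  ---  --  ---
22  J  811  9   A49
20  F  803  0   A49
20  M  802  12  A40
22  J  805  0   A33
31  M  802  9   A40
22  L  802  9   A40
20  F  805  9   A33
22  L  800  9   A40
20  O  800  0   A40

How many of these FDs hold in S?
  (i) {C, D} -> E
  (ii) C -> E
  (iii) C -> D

2

(i) {C, D} -> E: every LHS value maps to a single RHS value — holds.
(ii) C -> E: every LHS value maps to a single RHS value — holds.
(iii) C -> D: C=802: 3 rows → D takes values {12, 9} — violation; C=805: 2 rows → D takes values {0, 9} — violation; C=800: 2 rows → D takes values {9, 0} — violation — fails.
2 of the 3 dependencies hold.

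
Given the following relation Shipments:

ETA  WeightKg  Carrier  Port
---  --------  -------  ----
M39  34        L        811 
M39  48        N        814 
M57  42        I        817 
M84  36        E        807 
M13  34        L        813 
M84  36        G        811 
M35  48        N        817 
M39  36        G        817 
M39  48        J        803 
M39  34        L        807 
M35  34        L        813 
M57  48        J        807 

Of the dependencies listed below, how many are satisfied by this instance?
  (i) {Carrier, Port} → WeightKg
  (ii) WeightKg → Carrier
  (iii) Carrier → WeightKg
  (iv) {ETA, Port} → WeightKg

(i) {Carrier, Port} → WeightKg: every LHS value maps to a single RHS value — holds.
(ii) WeightKg → Carrier: WeightKg=48: 4 rows → Carrier takes values {N, J} — violation; WeightKg=36: 3 rows → Carrier takes values {E, G} — violation — fails.
(iii) Carrier → WeightKg: every LHS value maps to a single RHS value — holds.
(iv) {ETA, Port} → WeightKg: every LHS value maps to a single RHS value — holds.
3 of the 4 dependencies hold.

3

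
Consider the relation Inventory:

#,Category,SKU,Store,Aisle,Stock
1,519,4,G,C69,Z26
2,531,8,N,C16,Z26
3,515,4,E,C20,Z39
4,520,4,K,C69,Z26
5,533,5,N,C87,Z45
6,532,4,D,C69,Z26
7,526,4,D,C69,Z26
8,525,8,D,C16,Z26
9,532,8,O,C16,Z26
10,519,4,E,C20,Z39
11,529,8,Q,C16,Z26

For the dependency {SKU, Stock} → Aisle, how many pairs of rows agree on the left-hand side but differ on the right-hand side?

0

(SKU=4, Stock=Z26): all 4 rows agree on Aisle — 0 pairs.
(SKU=8, Stock=Z26): all 4 rows agree on Aisle — 0 pairs.
(SKU=4, Stock=Z39): all 2 rows agree on Aisle — 0 pairs.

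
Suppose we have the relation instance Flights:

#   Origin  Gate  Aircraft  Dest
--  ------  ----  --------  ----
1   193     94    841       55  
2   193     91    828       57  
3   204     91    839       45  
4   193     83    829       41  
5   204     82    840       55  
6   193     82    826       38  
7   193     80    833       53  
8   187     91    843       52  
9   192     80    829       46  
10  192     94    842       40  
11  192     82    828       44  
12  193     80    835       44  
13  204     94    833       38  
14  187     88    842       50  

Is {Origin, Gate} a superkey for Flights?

Rows 7 and 12 have the same {Origin, Gate} value (Origin=193, Gate=80) but are distinct tuples, so {Origin, Gate} does not determine every attribute — not a superkey.

No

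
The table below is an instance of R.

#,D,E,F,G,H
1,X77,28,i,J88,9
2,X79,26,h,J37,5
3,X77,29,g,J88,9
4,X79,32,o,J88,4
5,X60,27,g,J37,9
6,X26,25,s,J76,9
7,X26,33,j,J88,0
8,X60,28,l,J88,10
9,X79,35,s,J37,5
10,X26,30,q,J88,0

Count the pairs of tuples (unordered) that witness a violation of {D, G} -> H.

(D=X77, G=J88): all 2 rows agree on H — 0 pairs.
(D=X79, G=J37): all 2 rows agree on H — 0 pairs.
(D=X26, G=J88): all 2 rows agree on H — 0 pairs.

0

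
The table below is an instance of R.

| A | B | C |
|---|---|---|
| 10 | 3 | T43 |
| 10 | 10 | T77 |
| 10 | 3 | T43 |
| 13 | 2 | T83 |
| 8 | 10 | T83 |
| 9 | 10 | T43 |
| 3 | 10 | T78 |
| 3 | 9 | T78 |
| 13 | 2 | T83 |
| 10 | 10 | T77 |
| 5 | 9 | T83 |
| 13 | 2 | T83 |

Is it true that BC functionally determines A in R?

Yes

(B=3, C=T43): 2 rows → A = 10, 10 ✓
(B=10, C=T77): 2 rows → A = 10, 10 ✓
(B=2, C=T83): 3 rows → A = 13, 13, 13 ✓
(B=10, C=T83): 1 row → A = 8 ✓
(B=10, C=T43): 1 row → A = 9 ✓
(B=10, C=T78): 1 row → A = 3 ✓
(B=9, C=T78): 1 row → A = 3 ✓
(B=9, C=T83): 1 row → A = 5 ✓
Every BC value is associated with a single A value, so BC → A holds.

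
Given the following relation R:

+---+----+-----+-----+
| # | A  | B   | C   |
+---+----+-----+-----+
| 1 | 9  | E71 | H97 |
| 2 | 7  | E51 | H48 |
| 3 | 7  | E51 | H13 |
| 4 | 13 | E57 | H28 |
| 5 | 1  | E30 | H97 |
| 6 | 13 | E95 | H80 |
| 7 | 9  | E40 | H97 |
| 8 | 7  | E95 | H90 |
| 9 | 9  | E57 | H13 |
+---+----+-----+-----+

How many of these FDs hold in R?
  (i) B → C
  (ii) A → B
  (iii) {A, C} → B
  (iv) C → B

(i) B → C: B=E51: rows 2, 3 → C takes values {H48, H13} — violation; B=E57: rows 4, 9 → C takes values {H28, H13} — violation; B=E95: rows 6, 8 → C takes values {H80, H90} — violation — fails.
(ii) A → B: A=9: rows 1, 7, 9 → B takes values {E71, E40, E57} — violation; A=7: rows 2, 3, 8 → B takes values {E51, E95} — violation; A=13: rows 4, 6 → B takes values {E57, E95} — violation — fails.
(iii) {A, C} → B: (A=9, C=H97): rows 1, 7 → B takes values {E71, E40} — violation — fails.
(iv) C → B: C=H97: rows 1, 5, 7 → B takes values {E71, E30, E40} — violation; C=H13: rows 3, 9 → B takes values {E51, E57} — violation — fails.
None of the 4 dependencies hold.

0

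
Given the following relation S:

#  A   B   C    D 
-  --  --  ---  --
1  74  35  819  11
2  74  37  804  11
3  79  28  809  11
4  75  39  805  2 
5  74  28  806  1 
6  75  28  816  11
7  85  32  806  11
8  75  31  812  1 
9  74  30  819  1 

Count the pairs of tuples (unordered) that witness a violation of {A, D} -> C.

2

(A=74, D=11): violating pairs (1,2) — 1 pair.
(A=74, D=1): violating pairs (5,9) — 1 pair.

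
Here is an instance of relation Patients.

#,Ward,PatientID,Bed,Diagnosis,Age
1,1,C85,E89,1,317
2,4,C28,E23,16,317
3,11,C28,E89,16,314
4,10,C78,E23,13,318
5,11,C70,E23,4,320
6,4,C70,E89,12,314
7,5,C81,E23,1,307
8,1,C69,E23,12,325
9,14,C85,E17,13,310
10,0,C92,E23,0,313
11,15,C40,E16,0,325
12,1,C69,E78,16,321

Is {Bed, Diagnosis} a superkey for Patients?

All 12 rows have distinct {Bed, Diagnosis} values, so {Bed, Diagnosis} → (all attributes) holds and {Bed, Diagnosis} is a superkey.

Yes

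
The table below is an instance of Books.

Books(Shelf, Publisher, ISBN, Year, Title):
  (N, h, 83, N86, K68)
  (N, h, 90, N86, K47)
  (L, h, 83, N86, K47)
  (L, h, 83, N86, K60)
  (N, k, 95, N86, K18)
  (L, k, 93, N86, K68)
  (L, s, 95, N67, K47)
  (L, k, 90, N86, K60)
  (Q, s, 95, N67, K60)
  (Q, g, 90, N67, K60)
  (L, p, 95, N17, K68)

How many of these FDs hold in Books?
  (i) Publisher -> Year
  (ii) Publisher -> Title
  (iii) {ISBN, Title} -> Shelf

(i) Publisher -> Year: every LHS value maps to a single RHS value — holds.
(ii) Publisher -> Title: Publisher=h: 4 rows → Title takes values {K68, K47, K60} — violation; Publisher=k: 3 rows → Title takes values {K18, K68, K60} — violation; Publisher=s: 2 rows → Title takes values {K47, K60} — violation — fails.
(iii) {ISBN, Title} -> Shelf: (ISBN=90, Title=K60): 2 rows → Shelf takes values {L, Q} — violation — fails.
1 of the 3 dependencies holds.

1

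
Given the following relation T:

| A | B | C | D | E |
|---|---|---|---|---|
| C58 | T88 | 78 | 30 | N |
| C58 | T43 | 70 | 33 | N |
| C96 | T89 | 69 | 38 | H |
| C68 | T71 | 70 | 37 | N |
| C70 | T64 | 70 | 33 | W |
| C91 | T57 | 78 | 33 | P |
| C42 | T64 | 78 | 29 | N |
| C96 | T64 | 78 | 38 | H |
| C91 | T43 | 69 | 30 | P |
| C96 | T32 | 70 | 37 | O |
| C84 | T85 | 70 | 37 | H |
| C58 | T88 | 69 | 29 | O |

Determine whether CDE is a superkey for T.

All 12 rows have distinct CDE values, so CDE → (all attributes) holds and CDE is a superkey.

Yes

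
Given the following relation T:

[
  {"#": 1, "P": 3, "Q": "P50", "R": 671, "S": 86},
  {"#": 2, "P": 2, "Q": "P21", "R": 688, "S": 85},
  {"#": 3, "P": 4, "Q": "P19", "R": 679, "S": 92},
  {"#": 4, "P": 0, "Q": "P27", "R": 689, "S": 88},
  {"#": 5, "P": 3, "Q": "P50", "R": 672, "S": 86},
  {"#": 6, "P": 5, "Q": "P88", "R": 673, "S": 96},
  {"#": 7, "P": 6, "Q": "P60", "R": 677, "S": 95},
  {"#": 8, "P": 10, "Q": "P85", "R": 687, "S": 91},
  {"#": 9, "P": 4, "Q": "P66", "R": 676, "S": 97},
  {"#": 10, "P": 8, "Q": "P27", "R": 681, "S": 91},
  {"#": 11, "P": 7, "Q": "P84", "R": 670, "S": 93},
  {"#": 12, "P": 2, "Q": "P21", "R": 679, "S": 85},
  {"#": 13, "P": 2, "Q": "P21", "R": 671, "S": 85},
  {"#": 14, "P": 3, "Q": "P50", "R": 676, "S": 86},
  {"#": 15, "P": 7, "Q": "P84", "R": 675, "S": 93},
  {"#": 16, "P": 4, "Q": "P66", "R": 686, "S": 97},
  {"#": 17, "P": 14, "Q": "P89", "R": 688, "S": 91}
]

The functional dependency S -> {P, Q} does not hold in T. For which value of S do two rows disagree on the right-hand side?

S=86: rows 1, 5, 14 → {P,Q} = (3, P50), (3, P50), (3, P50) ✓
S=85: rows 2, 12, 13 → {P,Q} = (2, P21), (2, P21), (2, P21) ✓
S=92: row 3 → {P,Q} = (4, P19) ✓
S=88: row 4 → {P,Q} = (0, P27) ✓
S=96: row 6 → {P,Q} = (5, P88) ✓
S=95: row 7 → {P,Q} = (6, P60) ✓
S=91: rows 8, 10, 17 → {P,Q} takes values {(10, P85), (8, P27), (14, P89)} — violation
S=97: rows 9, 16 → {P,Q} = (4, P66), (4, P66) ✓
S=93: rows 11, 15 → {P,Q} = (7, P84), (7, P84) ✓
The only S value with inconsistent RHS is S=91.

91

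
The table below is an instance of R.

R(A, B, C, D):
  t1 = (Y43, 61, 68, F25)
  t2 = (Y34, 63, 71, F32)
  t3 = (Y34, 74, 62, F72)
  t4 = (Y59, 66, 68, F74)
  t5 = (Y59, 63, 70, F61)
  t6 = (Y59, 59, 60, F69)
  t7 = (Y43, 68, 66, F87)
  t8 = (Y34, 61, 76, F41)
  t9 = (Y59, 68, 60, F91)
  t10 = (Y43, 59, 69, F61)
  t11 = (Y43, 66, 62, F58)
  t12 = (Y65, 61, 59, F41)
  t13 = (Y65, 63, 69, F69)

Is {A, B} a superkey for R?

Yes

All 13 rows have distinct {A, B} values, so {A, B} → (all attributes) holds and {A, B} is a superkey.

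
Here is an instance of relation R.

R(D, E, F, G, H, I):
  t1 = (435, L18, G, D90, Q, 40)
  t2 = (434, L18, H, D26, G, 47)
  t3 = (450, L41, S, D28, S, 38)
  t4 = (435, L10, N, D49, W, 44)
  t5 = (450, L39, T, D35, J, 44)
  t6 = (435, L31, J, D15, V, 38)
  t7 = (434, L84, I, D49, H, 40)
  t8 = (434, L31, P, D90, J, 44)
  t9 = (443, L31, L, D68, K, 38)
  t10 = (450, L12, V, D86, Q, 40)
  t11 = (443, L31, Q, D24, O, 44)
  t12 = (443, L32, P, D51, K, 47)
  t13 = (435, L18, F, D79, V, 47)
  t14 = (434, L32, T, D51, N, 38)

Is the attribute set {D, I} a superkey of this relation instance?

Yes

All 14 rows have distinct {D, I} values, so {D, I} → (all attributes) holds and {D, I} is a superkey.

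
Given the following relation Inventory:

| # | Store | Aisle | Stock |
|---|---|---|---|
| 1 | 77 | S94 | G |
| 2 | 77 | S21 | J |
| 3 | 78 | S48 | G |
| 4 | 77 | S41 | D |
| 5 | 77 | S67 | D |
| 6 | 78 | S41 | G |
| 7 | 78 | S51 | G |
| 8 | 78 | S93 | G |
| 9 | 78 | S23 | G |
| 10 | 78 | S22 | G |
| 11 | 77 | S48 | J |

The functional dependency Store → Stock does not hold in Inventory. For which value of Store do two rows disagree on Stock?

77

Store=77: rows 1, 2, 4, 5, 11 → Stock takes values {G, J, D} — violation
Store=78: rows 3, 6, 7, 8, 9, 10 → Stock = G, G, G, G, G, G ✓
The only Store value with inconsistent Stock is Store=77.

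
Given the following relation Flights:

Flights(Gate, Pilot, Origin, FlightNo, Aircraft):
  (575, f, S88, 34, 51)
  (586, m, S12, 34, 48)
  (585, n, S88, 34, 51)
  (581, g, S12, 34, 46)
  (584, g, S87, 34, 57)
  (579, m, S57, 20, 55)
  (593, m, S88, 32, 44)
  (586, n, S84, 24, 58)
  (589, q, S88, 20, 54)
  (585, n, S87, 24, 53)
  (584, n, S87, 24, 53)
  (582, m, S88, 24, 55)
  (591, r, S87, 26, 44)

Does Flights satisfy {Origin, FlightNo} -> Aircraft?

No

(Origin=S88, FlightNo=34): 2 rows → Aircraft = 51, 51 ✓
(Origin=S12, FlightNo=34): 2 rows → Aircraft takes values {48, 46} — violation
(Origin=S87, FlightNo=34): 1 row → Aircraft = 57 ✓
(Origin=S57, FlightNo=20): 1 row → Aircraft = 55 ✓
(Origin=S88, FlightNo=32): 1 row → Aircraft = 44 ✓
(Origin=S84, FlightNo=24): 1 row → Aircraft = 58 ✓
(Origin=S88, FlightNo=20): 1 row → Aircraft = 54 ✓
(Origin=S87, FlightNo=24): 2 rows → Aircraft = 53, 53 ✓
(Origin=S88, FlightNo=24): 1 row → Aircraft = 55 ✓
(Origin=S87, FlightNo=26): 1 row → Aircraft = 44 ✓
Two rows agree on {Origin, FlightNo} but differ on Aircraft, so {Origin, FlightNo} -> Aircraft does not hold.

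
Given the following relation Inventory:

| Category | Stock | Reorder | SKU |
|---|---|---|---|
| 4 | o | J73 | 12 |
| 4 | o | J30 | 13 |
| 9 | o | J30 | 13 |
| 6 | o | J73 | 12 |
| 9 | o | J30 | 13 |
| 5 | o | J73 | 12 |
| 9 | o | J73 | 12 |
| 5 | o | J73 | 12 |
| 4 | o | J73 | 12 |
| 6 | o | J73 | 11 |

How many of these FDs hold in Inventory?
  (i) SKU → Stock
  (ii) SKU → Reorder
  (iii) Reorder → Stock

(i) SKU → Stock: every LHS value maps to a single RHS value — holds.
(ii) SKU → Reorder: every LHS value maps to a single RHS value — holds.
(iii) Reorder → Stock: every LHS value maps to a single RHS value — holds.
3 of the 3 dependencies hold.

3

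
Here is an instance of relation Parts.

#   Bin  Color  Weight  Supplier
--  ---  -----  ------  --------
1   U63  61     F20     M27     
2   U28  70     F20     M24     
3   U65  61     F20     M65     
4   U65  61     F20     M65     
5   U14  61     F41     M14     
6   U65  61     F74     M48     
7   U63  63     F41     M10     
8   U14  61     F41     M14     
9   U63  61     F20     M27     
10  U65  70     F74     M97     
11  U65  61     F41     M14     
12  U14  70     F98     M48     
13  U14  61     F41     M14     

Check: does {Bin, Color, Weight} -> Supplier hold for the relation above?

(Bin=U63, Color=61, Weight=F20): rows 1, 9 → Supplier = M27, M27 ✓
(Bin=U28, Color=70, Weight=F20): row 2 → Supplier = M24 ✓
(Bin=U65, Color=61, Weight=F20): rows 3, 4 → Supplier = M65, M65 ✓
(Bin=U14, Color=61, Weight=F41): rows 5, 8, 13 → Supplier = M14, M14, M14 ✓
(Bin=U65, Color=61, Weight=F74): row 6 → Supplier = M48 ✓
(Bin=U63, Color=63, Weight=F41): row 7 → Supplier = M10 ✓
(Bin=U65, Color=70, Weight=F74): row 10 → Supplier = M97 ✓
(Bin=U65, Color=61, Weight=F41): row 11 → Supplier = M14 ✓
(Bin=U14, Color=70, Weight=F98): row 12 → Supplier = M48 ✓
Every {Bin, Color, Weight} value is associated with a single Supplier value, so {Bin, Color, Weight} -> Supplier holds.

Yes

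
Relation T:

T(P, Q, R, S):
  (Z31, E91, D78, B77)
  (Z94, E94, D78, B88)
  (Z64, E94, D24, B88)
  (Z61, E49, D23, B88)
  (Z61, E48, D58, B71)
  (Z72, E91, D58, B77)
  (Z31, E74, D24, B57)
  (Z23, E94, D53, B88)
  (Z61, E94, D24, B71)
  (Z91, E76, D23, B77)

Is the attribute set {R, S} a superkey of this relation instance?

All 10 rows have distinct {R, S} values, so {R, S} → (all attributes) holds and {R, S} is a superkey.

Yes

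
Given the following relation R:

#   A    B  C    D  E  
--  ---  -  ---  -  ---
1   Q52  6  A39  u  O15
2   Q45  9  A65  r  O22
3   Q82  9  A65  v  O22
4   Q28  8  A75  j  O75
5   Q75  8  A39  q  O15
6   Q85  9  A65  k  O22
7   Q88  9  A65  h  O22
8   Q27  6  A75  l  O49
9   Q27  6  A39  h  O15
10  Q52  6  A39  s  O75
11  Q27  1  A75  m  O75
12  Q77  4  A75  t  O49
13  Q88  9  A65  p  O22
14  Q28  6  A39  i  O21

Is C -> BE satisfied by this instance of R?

No

C=A39: rows 1, 5, 9, 10, 14 → {B,E} takes values {(6, O15), (8, O15), (6, O75), (6, O21)} — violation
C=A65: rows 2, 3, 6, 7, 13 → {B,E} = (9, O22), (9, O22), (9, O22), (9, O22), (9, O22) ✓
C=A75: rows 4, 8, 11, 12 → {B,E} takes values {(8, O75), (6, O49), (1, O75), (4, O49)} — violation
Two rows agree on C but differ on BE, so C -> BE does not hold.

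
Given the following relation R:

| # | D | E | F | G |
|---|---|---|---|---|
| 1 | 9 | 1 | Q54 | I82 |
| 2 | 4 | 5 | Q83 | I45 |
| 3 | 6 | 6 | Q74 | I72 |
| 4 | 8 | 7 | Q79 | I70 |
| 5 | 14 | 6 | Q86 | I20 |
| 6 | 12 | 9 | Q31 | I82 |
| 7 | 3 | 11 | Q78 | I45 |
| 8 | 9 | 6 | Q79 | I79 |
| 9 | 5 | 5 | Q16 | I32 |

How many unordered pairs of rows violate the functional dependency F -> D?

F=Q79: violating pairs (4,8) — 1 pair.

1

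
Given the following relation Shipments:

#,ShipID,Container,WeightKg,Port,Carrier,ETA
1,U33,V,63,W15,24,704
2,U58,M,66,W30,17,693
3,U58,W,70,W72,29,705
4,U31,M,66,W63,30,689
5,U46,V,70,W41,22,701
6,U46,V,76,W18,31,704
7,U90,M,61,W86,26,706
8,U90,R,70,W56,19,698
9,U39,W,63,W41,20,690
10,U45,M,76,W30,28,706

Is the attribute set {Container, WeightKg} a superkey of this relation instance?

No

Rows 2 and 4 have the same {Container, WeightKg} value (Container=M, WeightKg=66) but are distinct tuples, so {Container, WeightKg} does not determine every attribute — not a superkey.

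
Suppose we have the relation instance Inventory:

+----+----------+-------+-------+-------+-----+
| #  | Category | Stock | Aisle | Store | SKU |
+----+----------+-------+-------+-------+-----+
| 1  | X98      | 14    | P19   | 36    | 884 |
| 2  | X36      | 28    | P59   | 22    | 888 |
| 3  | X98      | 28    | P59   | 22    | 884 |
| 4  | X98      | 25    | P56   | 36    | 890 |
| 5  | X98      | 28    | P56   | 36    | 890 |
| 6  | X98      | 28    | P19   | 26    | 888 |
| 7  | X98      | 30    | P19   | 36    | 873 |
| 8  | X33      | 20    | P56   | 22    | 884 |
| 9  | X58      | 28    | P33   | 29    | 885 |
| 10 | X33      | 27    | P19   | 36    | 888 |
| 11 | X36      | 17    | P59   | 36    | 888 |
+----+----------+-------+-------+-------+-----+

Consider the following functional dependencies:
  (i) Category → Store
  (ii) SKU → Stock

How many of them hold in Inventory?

(i) Category → Store: Category=X98: rows 1, 3, 4, 5, 6, 7 → Store takes values {36, 22, 26} — violation; Category=X36: rows 2, 11 → Store takes values {22, 36} — violation; Category=X33: rows 8, 10 → Store takes values {22, 36} — violation — fails.
(ii) SKU → Stock: SKU=884: rows 1, 3, 8 → Stock takes values {14, 28, 20} — violation; SKU=888: rows 2, 6, 10, 11 → Stock takes values {28, 27, 17} — violation; SKU=890: rows 4, 5 → Stock takes values {25, 28} — violation — fails.
None of the 2 dependencies hold.

0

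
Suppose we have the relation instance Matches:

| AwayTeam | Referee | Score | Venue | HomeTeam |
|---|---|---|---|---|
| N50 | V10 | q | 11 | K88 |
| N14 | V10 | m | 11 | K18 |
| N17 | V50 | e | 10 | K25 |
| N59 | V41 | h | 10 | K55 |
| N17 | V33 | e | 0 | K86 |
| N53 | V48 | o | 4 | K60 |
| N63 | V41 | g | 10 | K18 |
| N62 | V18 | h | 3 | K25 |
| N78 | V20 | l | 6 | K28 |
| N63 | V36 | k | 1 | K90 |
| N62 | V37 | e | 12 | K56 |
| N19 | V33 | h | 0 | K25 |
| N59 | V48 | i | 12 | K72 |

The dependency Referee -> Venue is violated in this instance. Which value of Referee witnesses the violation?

V48

Referee=V10: 2 rows → Venue = 11, 11 ✓
Referee=V50: 1 row → Venue = 10 ✓
Referee=V41: 2 rows → Venue = 10, 10 ✓
Referee=V33: 2 rows → Venue = 0, 0 ✓
Referee=V48: 2 rows → Venue takes values {4, 12} — violation
Referee=V18: 1 row → Venue = 3 ✓
Referee=V20: 1 row → Venue = 6 ✓
Referee=V36: 1 row → Venue = 1 ✓
Referee=V37: 1 row → Venue = 12 ✓
The only Referee value with inconsistent Venue is Referee=V48.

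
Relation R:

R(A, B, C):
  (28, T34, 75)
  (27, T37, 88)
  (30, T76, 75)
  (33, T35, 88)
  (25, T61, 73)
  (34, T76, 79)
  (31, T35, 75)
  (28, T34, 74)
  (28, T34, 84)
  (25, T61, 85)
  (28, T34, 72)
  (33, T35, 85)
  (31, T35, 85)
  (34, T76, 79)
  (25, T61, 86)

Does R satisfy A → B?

Yes

A=28: 4 rows → B = T34, T34, T34, T34 ✓
A=27: 1 row → B = T37 ✓
A=30: 1 row → B = T76 ✓
A=33: 2 rows → B = T35, T35 ✓
A=25: 3 rows → B = T61, T61, T61 ✓
A=34: 2 rows → B = T76, T76 ✓
A=31: 2 rows → B = T35, T35 ✓
Every A value is associated with a single B value, so A → B holds.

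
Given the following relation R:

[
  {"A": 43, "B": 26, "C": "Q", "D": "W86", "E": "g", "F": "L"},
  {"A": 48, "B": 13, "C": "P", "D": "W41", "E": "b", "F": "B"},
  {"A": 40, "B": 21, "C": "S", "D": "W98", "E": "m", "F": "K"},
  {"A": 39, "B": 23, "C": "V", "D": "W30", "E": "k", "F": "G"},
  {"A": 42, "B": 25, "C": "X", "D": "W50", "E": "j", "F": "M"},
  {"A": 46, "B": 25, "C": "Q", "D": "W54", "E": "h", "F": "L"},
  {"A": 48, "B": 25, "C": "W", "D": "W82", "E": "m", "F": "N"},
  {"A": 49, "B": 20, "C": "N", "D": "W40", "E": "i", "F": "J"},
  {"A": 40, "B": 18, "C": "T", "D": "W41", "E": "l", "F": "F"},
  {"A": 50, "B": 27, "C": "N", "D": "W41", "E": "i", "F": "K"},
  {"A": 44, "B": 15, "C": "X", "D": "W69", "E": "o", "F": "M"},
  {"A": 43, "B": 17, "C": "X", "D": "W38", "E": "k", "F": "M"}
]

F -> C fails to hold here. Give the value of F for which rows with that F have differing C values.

F=L: 2 rows → C = Q, Q ✓
F=B: 1 row → C = P ✓
F=K: 2 rows → C takes values {S, N} — violation
F=G: 1 row → C = V ✓
F=M: 3 rows → C = X, X, X ✓
F=N: 1 row → C = W ✓
F=J: 1 row → C = N ✓
F=F: 1 row → C = T ✓
The only F value with inconsistent C is F=K.

K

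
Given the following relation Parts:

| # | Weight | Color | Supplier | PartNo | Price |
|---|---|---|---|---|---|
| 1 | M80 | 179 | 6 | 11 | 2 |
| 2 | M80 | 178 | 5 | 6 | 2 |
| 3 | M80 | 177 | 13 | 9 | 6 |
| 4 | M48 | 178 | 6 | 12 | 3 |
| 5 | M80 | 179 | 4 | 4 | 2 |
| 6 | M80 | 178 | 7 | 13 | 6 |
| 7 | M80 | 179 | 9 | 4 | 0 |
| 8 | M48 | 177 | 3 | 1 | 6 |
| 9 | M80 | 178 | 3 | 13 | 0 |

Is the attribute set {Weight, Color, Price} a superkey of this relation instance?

No

Rows 1 and 5 have the same {Weight, Color, Price} value (Weight=M80, Color=179, Price=2) but are distinct tuples, so {Weight, Color, Price} does not determine every attribute — not a superkey.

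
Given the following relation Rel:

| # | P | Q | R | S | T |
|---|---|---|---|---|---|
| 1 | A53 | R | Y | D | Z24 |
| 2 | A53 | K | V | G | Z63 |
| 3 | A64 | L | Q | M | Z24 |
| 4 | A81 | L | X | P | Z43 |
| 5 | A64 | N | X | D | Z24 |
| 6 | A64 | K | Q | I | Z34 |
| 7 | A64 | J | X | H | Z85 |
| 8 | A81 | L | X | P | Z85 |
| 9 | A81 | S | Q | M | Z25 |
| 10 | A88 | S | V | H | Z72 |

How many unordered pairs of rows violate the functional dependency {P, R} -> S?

(P=A64, R=Q): violating pairs (3,6) — 1 pair.
(P=A81, R=X): all 2 rows agree on S — 0 pairs.
(P=A64, R=X): violating pairs (5,7) — 1 pair.

2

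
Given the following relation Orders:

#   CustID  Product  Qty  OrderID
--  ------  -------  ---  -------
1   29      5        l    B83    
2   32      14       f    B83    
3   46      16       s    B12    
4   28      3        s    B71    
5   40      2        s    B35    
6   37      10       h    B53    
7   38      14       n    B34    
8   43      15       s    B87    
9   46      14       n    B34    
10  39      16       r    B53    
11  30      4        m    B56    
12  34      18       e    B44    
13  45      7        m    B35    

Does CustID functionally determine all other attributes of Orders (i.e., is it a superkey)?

No

Rows 3 and 9 have the same CustID value CustID=46 but are distinct tuples, so CustID does not determine every attribute — not a superkey.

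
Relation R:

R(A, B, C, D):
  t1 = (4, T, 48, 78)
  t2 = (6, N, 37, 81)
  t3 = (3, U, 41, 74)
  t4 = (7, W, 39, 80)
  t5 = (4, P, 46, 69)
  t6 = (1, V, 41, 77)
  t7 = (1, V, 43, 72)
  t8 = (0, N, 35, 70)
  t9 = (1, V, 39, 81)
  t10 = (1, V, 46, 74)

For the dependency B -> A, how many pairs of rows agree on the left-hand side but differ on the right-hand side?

B=N: violating pairs (2,8) — 1 pair.
B=V: all 4 rows agree on A — 0 pairs.

1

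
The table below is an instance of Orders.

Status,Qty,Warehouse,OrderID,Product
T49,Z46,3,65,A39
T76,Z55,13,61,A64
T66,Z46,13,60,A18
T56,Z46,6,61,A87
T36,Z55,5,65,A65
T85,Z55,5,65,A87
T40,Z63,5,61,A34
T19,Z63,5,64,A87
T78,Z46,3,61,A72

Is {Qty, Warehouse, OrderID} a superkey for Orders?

No

Two distinct rows share (Qty=Z55, Warehouse=5, OrderID=65), so {Qty, Warehouse, OrderID} does not determine every attribute — not a superkey.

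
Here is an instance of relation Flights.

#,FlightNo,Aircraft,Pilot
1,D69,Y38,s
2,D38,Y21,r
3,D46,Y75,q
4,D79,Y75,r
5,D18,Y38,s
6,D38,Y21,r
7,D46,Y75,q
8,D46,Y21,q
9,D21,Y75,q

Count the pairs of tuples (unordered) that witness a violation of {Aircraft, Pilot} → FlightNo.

3

(Aircraft=Y38, Pilot=s): violating pairs (1,5) — 1 pair.
(Aircraft=Y21, Pilot=r): all 2 rows agree on FlightNo — 0 pairs.
(Aircraft=Y75, Pilot=q): violating pairs (3,9), (7,9) — 2 pairs.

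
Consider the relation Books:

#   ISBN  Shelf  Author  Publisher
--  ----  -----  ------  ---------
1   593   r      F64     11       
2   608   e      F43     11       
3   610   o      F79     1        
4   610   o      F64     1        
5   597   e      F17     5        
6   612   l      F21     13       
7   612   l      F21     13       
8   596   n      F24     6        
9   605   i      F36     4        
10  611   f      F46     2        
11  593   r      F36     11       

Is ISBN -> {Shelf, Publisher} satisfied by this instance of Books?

Yes

ISBN=593: rows 1, 11 → {Shelf,Publisher} = (r, 11), (r, 11) ✓
ISBN=608: row 2 → {Shelf,Publisher} = (e, 11) ✓
ISBN=610: rows 3, 4 → {Shelf,Publisher} = (o, 1), (o, 1) ✓
ISBN=597: row 5 → {Shelf,Publisher} = (e, 5) ✓
ISBN=612: rows 6, 7 → {Shelf,Publisher} = (l, 13), (l, 13) ✓
ISBN=596: row 8 → {Shelf,Publisher} = (n, 6) ✓
ISBN=605: row 9 → {Shelf,Publisher} = (i, 4) ✓
ISBN=611: row 10 → {Shelf,Publisher} = (f, 2) ✓
Every ISBN value is associated with a single {Shelf, Publisher} value, so ISBN -> {Shelf, Publisher} holds.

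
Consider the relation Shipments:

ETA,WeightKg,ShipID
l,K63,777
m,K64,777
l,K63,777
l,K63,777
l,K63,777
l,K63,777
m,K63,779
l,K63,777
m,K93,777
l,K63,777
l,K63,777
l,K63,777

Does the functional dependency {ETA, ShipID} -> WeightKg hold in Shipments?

No

(ETA=l, ShipID=777): 9 rows → WeightKg = K63, K63, K63, K63, K63, K63, K63, K63, K63 ✓
(ETA=m, ShipID=777): 2 rows → WeightKg takes values {K64, K93} — violation
(ETA=m, ShipID=779): 1 row → WeightKg = K63 ✓
Two rows agree on {ETA, ShipID} but differ on WeightKg, so {ETA, ShipID} -> WeightKg does not hold.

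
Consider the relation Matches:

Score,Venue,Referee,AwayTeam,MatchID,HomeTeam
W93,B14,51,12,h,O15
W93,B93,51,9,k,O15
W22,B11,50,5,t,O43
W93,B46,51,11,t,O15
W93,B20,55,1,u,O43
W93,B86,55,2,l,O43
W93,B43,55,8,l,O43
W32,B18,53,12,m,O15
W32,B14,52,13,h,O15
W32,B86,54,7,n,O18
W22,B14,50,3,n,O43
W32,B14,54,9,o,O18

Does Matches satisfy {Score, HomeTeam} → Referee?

No

(Score=W93, HomeTeam=O15): 3 rows → Referee = 51, 51, 51 ✓
(Score=W22, HomeTeam=O43): 2 rows → Referee = 50, 50 ✓
(Score=W93, HomeTeam=O43): 3 rows → Referee = 55, 55, 55 ✓
(Score=W32, HomeTeam=O15): 2 rows → Referee takes values {53, 52} — violation
(Score=W32, HomeTeam=O18): 2 rows → Referee = 54, 54 ✓
Two rows agree on {Score, HomeTeam} but differ on Referee, so {Score, HomeTeam} → Referee does not hold.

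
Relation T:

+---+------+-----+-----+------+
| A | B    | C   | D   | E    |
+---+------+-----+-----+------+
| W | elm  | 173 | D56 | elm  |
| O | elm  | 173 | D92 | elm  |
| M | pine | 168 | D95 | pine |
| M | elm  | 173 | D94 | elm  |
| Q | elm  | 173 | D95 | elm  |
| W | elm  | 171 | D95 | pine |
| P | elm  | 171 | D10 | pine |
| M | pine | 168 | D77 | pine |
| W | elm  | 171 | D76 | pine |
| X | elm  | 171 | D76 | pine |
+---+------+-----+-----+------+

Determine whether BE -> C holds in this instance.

(B=elm, E=elm): 4 rows → C = 173, 173, 173, 173 ✓
(B=pine, E=pine): 2 rows → C = 168, 168 ✓
(B=elm, E=pine): 4 rows → C = 171, 171, 171, 171 ✓
Every BE value is associated with a single C value, so BE -> C holds.

Yes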